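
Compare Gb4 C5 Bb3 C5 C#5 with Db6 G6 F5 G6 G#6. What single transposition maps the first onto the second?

From Gb4 to Db6 is 12 letter names — a twelfth of some quality.
Gb4 to Db6 is 19 semitones, which makes it a perfect twelfth; the second version is higher, so the direction is up.
Checking another pair — C#5 → G#6 — gives the same interval.

up a perfect twelfth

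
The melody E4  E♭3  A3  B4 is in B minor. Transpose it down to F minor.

B minor to F minor down is an augmented fourth, so every note moves down by that interval.
E4 → Bb3
Eb3 → Bbb2
A3 → Eb3
B4 → F4

Bb3 Bbb2 Eb3 F4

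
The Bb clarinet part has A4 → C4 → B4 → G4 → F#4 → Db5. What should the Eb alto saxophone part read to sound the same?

E5 G4 F#5 D5 C#5 Ab5

First find concert pitch: the Bb clarinet sounds a major second below written, so A4 C4 B4 G4 F#4 Db5 sounds G4 Bb3 A4 F4 E4 Cb5.
Then write for Eb alto saxophone: it sounds a major sixth below written, so the part must be a major sixth above concert.
G4 → E5
Bb3 → G4
A4 → F#5
F4 → D5
E4 → C#5
Cb5 → Ab5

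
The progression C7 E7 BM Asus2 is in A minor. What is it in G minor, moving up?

Bb7 D7 AM Gsus2

A minor up to G minor is a minor seventh; each chord root moves by that interval while the quality stays the same.
C7: root C up a minor seventh → Bb, giving Bb7.
E7: root E up a minor seventh → D, giving D7.
BM: root B up a minor seventh → A, giving AM.
Asus2: root A up a minor seventh → G, giving Gsus2.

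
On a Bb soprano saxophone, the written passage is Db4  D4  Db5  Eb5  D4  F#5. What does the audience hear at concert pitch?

Cb4 C4 Cb5 Db5 C4 E5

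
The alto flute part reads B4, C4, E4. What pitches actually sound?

F#4 G3 B3

Written C4 on the alto flute sounds as G3, a perfect fourth lower; apply that shift to every note.
B4 becomes F#4
C4 becomes G3
E4 becomes B3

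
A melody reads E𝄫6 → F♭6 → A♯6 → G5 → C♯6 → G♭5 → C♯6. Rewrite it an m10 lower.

Ebb6 down a minor tenth is Cb5.
Fb6: a tenth down reaches D, and 15 semitones makes it Db5.
A#6: a tenth down reaches F, and 15 semitones makes it F##5.
A minor tenth down from G5 gives E4.
C#6 down a minor tenth is A#4.
Gb5 down a minor tenth is Eb4.
C#6: a tenth down reaches A, and 15 semitones makes it A#4.

Cb5 Db5 F##5 E4 A#4 Eb4 A#4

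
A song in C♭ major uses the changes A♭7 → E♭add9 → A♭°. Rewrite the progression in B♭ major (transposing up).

C♭ major up to B♭ major is a major seventh; each chord root moves by that interval while the quality stays the same.
A♭7: root A♭ up a major seventh → G, giving G7.
E♭add9: root E♭ up a major seventh → D, giving Dadd9.
A♭°: root A♭ up a major seventh → G, giving G°.

G7 Dadd9 G°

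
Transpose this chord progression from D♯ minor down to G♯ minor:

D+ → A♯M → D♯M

G+ D#M G#M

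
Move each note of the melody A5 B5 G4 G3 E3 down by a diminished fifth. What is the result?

A5 gives D#5
B5 gives E#5
G4 gives C#4
G3 gives C#3
E3 gives A#2

D#5 E#5 C#4 C#3 A#2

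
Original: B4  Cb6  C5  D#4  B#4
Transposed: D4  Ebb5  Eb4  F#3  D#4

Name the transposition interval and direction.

down a major sixth

Take the first pair: B4 → D4. B to D spans 6 letter names, so the interval is some kind of sixth.
D4 to B4 is 9 semitones, which makes it a major sixth; the second version is lower, so the direction is down.
Checking another pair — B#4 → D#4 — gives the same interval.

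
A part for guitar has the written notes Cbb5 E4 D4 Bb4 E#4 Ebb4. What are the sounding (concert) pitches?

Cbb4 E3 D3 Bb3 E#3 Ebb3

The guitar sounds a perfect octave below written, so transpose each written note down a perfect octave.
Cbb5 -> Cbb4
E4 -> E3
D4 -> D3
Bb4 -> Bb3
E#4 -> E#3
Ebb4 -> Ebb3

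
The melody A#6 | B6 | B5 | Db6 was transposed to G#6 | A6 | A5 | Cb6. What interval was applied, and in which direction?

down a major second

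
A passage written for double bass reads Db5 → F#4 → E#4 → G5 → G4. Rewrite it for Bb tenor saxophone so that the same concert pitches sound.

First find concert pitch: the double bass sounds a perfect octave below written, so Db5 F#4 E#4 G5 G4 sounds Db4 F#3 E#3 G4 G3.
Then write for Bb tenor saxophone: it sounds a major ninth below written, so the part must be a major ninth above concert.
Db4 → Eb5
F#3 → G#4
E#3 → F##4
G4 → A5
G3 → A4

Eb5 G#4 F##4 A5 A4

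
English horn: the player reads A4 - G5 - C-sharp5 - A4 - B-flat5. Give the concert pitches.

D4 C5 F#4 D4 Eb5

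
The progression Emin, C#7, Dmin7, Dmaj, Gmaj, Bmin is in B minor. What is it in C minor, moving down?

B minor down to C minor is a major seventh; each chord root moves by that interval while the quality stays the same.
Emin: root E down a major seventh → F, giving Fmin.
C#7: root C# down a major seventh → D, giving D7.
Dmin7: root D down a major seventh → Eb, giving Ebmin7.
Dmaj: root D down a major seventh → Eb, giving Ebmaj.
Gmaj: root G down a major seventh → Ab, giving Abmaj.
Bmin: root B down a major seventh → C, giving Cmin.

Fmin D7 Ebmin7 Ebmaj Abmaj Cmin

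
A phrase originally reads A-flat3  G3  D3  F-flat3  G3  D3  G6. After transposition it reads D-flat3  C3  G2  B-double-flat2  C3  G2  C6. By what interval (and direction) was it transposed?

Take the first pair: Ab3 → Db3. A to D spans 5 letter names, so the interval is some kind of fifth.
Db3 to Ab3 is 7 semitones, which makes it a perfect fifth; the second version is lower, so the direction is down.
Checking another pair — G6 → C6 — gives the same interval.

down a perfect fifth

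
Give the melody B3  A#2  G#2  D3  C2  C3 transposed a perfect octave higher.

B3 to B4
A#2 to A#3
G#2 to G#3
D3 to D4
C2 to C3
C3 to C4

B4 A#3 G#3 D4 C3 C4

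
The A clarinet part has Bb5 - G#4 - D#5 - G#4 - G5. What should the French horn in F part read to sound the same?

D6 B#4 F##5 B#4 B5

First find concert pitch: the A clarinet sounds a minor third below written, so Bb5 G#4 D#5 G#4 G5 sounds G5 E#4 B#4 E#4 E5.
Then write for French horn in F: it sounds a perfect fifth below written, so the part must be a perfect fifth above concert.
G5 → D6
E#4 → B#4
B#4 → F##5
E#4 → B#4
E5 → B5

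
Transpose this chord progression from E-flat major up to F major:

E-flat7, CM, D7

F7 DM E7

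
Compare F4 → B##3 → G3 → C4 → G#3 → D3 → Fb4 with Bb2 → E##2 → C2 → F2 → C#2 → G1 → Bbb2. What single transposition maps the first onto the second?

down a perfect twelfth

Take the first pair: F4 → Bb2. F to B spans 12 letter names, so the interval is some kind of twelfth.
Bb2 to F4 is 19 semitones, which makes it a perfect twelfth; the second version is lower, so the direction is down.
Checking another pair — Fb4 → Bbb2 — gives the same interval.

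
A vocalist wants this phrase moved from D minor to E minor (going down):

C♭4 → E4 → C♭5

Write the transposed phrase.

Db3 F#3 Db4

From D down to E is a minor seventh; apply that to each pitch.
Cb4 gives Db3
E4 gives F#3
Cb5 gives Db4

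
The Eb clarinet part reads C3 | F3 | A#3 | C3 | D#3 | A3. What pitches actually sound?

Eb3 Ab3 C#4 Eb3 F#3 C4

The Eb clarinet sounds a minor third above written, so transpose each written note up a minor third.
C3 to Eb3
F3 to Ab3
A#3 to C#4
C3 to Eb3
D#3 to F#3
A3 to C4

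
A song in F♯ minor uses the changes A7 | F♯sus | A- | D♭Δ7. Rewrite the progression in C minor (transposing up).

F♯ minor up to C minor is a diminished fifth; each chord root moves by that interval while the quality stays the same.
A7: root A up a diminished fifth → Eb, giving Eb7.
F♯sus: root F♯ up a diminished fifth → C, giving Csus.
A-: root A up a diminished fifth → Eb, giving Eb-.
D♭Δ7: root D♭ up a diminished fifth → Abb, giving AbbΔ7.

Eb7 Csus Eb- AbbΔ7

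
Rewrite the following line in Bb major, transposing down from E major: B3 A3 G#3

F3 Eb3 D3

E major to Bb major down is an augmented fourth, so every note moves down by that interval.
B3 -> F3
A3 -> Eb3
G#3 -> D3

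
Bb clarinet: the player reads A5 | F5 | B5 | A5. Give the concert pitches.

Written C4 on the Bb clarinet sounds as Bb3, a major second lower; apply that shift to every note.
A5 becomes G5
F5 becomes Eb5
B5 becomes A5
A5 becomes G5

G5 Eb5 A5 G5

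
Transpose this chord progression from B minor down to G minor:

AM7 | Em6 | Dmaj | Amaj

B minor down to G minor is a major third; each chord root moves by that interval while the quality stays the same.
AM7: root A down a major third → F, giving FM7.
Em6: root E down a major third → C, giving Cm6.
Dmaj: root D down a major third → Bb, giving Bbmaj.
Amaj: root A down a major third → F, giving Fmaj.

FM7 Cm6 Bbmaj Fmaj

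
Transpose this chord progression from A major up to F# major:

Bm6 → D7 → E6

A major up to F# major is a major sixth; each chord root moves by that interval while the quality stays the same.
Bm6: root B up a major sixth → G#, giving G#m6.
D7: root D up a major sixth → B, giving B7.
E6: root E up a major sixth → C#, giving C#6.

G#m6 B7 C#6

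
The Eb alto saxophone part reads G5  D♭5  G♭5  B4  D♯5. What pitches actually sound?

Written C4 on the Eb alto saxophone sounds as Eb3, a major sixth lower; apply that shift to every note.
G5 gives Bb4
Db5 gives Fb4
Gb5 gives Bbb4
B4 gives D4
D#5 gives F#4

Bb4 Fb4 Bbb4 D4 F#4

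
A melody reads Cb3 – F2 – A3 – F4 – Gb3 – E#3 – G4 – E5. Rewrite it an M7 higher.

Bb3 E3 G#4 E5 F4 D##4 F#5 D#6

Cb3 up a major seventh is Bb3.
F2: a seventh up reaches E, and 11 semitones makes it E3.
A3: a seventh up reaches G, and 11 semitones makes it G#4.
F4 up a major seventh is E5.
Gb3 up a major seventh is F4.
E#3 up a major seventh is D##4.
G4: a seventh up reaches F, and 11 semitones makes it F#5.
A major seventh up from E5 gives D#6.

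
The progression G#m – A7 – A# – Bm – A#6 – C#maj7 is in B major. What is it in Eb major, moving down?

Cm Db7 D Ebm D6 Fmaj7

B major down to Eb major is an augmented fifth; each chord root moves by that interval while the quality stays the same.
G#m: root G# down an augmented fifth → C, giving Cm.
A7: root A down an augmented fifth → Db, giving Db7.
A#: root A# down an augmented fifth → D, giving D.
Bm: root B down an augmented fifth → Eb, giving Ebm.
A#6: root A# down an augmented fifth → D, giving D6.
C#maj7: root C# down an augmented fifth → F, giving Fmaj7.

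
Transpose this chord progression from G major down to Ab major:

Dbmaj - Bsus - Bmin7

Ebbmaj Csus Cmin7

G major down to Ab major is a major seventh; each chord root moves by that interval while the quality stays the same.
Dbmaj: root Db down a major seventh → Ebb, giving Ebbmaj.
Bsus: root B down a major seventh → C, giving Csus.
Bmin7: root B down a major seventh → C, giving Cmin7.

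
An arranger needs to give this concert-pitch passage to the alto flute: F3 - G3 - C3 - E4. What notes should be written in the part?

Bb3 C4 F3 A4

Written C4 sounds as G3 on the alto flute, so concert pitches are written a perfect fourth up.
F3 -> Bb3
G3 -> C4
C3 -> F3
E4 -> A4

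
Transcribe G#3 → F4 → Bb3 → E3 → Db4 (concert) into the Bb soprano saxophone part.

A#3 G4 C4 F#3 Eb4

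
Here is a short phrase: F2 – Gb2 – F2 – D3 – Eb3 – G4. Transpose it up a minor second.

F2 up a minor second is Gb2.
A minor second up from Gb2 gives Abb2.
F2 up a minor second is Gb2.
D3 up a minor second is Eb3.
Eb3: a second up reaches F, and 1 semitone makes it Fb3.
A minor second up from G4 gives Ab4.

Gb2 Abb2 Gb2 Eb3 Fb3 Ab4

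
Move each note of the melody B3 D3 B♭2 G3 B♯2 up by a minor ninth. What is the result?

C5 Eb4 Cb4 Ab4 C#4

B3 → C5
D3 → Eb4
Bb2 → Cb4
G3 → Ab4
B#2 → C#4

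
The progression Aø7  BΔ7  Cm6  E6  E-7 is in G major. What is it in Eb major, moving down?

Fø7 GΔ7 Abm6 C6 C-7

G major down to Eb major is a major third; each chord root moves by that interval while the quality stays the same.
Aø7: root A down a major third → F, giving Fø7.
BΔ7: root B down a major third → G, giving GΔ7.
Cm6: root C down a major third → Ab, giving Abm6.
E6: root E down a major third → C, giving C6.
E-7: root E down a major third → C, giving C-7.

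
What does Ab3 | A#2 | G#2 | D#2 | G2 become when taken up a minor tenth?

A minor tenth up from Ab3 gives Cb5.
A#2 up a minor tenth is C#4.
A minor tenth up from G#2 gives B3.
D#2 up a minor tenth is F#3.
A minor tenth up from G2 gives Bb3.

Cb5 C#4 B3 F#3 Bb3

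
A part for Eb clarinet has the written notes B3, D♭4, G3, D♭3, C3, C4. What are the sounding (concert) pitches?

D4 Fb4 Bb3 Fb3 Eb3 Eb4

Written C4 on the Eb clarinet sounds as Eb4, a minor third higher; apply that shift to every note.
B3 gives D4
Db4 gives Fb4
G3 gives Bb3
Db3 gives Fb3
C3 gives Eb3
C4 gives Eb4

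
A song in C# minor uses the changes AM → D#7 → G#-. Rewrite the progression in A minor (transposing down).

C# minor down to A minor is a major third; each chord root moves by that interval while the quality stays the same.
AM: root A down a major third → F, giving FM.
D#7: root D# down a major third → B, giving B7.
G#-: root G# down a major third → E, giving E-.

FM B7 E-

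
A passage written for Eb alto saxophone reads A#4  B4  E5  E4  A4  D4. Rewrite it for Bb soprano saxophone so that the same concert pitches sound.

D#4 E4 A4 A3 D4 G3

First find concert pitch: the Eb alto saxophone sounds a major sixth below written, so A#4 B4 E5 E4 A4 D4 sounds C#4 D4 G4 G3 C4 F3.
Then write for Bb soprano saxophone: it sounds a major second below written, so the part must be a major second above concert.
C#4 → D#4
D4 → E4
G4 → A4
G3 → A3
C4 → D4
F3 → G3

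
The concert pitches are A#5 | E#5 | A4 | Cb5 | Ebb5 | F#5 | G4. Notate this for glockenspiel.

A#3 E#3 A2 Cb3 Ebb3 F#3 G2

Written C4 sounds as C6 on the glockenspiel, so concert pitches are written a perfect fifteenth down.
A#5 → A#3
E#5 → E#3
A4 → A2
Cb5 → Cb3
Ebb5 → Ebb3
F#5 → F#3
G4 → G2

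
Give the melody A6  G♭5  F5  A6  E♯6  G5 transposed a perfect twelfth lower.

A6: a twelfth down reaches D, and 19 semitones makes it D5.
Gb5: a twelfth down reaches C, and 19 semitones makes it Cb4.
F5 down a perfect twelfth is Bb3.
A perfect twelfth down from A6 gives D5.
E#6: a twelfth down reaches A, and 19 semitones makes it A#4.
A perfect twelfth down from G5 gives C4.

D5 Cb4 Bb3 D5 A#4 C4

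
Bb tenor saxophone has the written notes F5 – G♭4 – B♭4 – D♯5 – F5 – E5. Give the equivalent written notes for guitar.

First find concert pitch: the Bb tenor saxophone sounds a major ninth below written, so F5 G♭4 B♭4 D♯5 F5 E5 sounds Eb4 Fb3 Ab3 C#4 Eb4 D4.
Then write for guitar: it sounds a perfect octave below written, so the part must be a perfect octave above concert.
Eb4 → Eb5
Fb3 → Fb4
Ab3 → Ab4
C#4 → C#5
Eb4 → Eb5
D4 → D5

Eb5 Fb4 Ab4 C#5 Eb5 D5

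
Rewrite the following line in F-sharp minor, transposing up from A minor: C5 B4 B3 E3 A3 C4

A5 G#5 G#4 C#4 F#4 A4

A minor to F-sharp minor up is a major sixth, so every note moves up by that interval.
C5 → A5
B4 → G#5
B3 → G#4
E3 → C#4
A3 → F#4
C4 → A4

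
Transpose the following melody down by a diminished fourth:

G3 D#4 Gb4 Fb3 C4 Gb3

D#3 A##3 D4 C3 G#3 D3

G3: a fourth down reaches D, and 4 semitones makes it D#3.
D#4: a fourth down reaches A, and 4 semitones makes it A##3.
A diminished fourth down from Gb4 gives D4.
Fb3: a fourth down reaches C, and 4 semitones makes it C3.
C4 down a diminished fourth is G#3.
A diminished fourth down from Gb3 gives D3.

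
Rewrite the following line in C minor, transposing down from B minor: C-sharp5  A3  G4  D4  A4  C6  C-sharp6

From B down to C is a major seventh; apply that to each pitch.
C#5 to D4
A3 to Bb2
G4 to Ab3
D4 to Eb3
A4 to Bb3
C6 to Db5
C#6 to D5

D4 Bb2 Ab3 Eb3 Bb3 Db5 D5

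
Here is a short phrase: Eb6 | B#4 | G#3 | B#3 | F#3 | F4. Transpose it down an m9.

Eb6 down a minor ninth is D5.
A minor ninth down from B#4 gives A##3.
G#3: a ninth down reaches F, and 13 semitones makes it F##2.
A minor ninth down from B#3 gives A##2.
F#3: a ninth down reaches E, and 13 semitones makes it E#2.
A minor ninth down from F4 gives E3.

D5 A##3 F##2 A##2 E#2 E3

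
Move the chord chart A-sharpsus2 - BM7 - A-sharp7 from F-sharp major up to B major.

D#sus2 EM7 D#7

F-sharp major up to B major is a perfect fourth; each chord root moves by that interval while the quality stays the same.
A-sharpsus2: root A-sharp up a perfect fourth → D#, giving D#sus2.
BM7: root B up a perfect fourth → E, giving EM7.
A-sharp7: root A-sharp up a perfect fourth → D#, giving D#7.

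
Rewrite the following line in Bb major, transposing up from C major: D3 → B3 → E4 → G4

C4 A4 D5 F5

C major to Bb major up is a minor seventh, so every note moves up by that interval.
D3 to C4
B3 to A4
E4 to D5
G4 to F5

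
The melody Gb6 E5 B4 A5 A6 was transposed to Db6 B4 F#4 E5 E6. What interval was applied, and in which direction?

Take the first pair: Gb6 → Db6. G to D spans 4 letter names, so the interval is some kind of fourth.
Db6 to Gb6 is 5 semitones, which makes it a perfect fourth; the second version is lower, so the direction is down.
Checking another pair — A6 → E6 — gives the same interval.

down a perfect fourth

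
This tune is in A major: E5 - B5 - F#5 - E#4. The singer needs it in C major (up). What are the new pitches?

G5 D6 A5 G#4

From A up to C is a minor third; apply that to each pitch.
E5 → G5
B5 → D6
F#5 → A5
E#4 → G#4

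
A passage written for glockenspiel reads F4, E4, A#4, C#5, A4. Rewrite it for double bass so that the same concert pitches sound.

F7 E7 A#7 C#8 A7

First find concert pitch: the glockenspiel sounds a perfect fifteenth above written, so F4 E4 A#4 C#5 A4 sounds F6 E6 A#6 C#7 A6.
Then write for double bass: it sounds a perfect octave below written, so the part must be a perfect octave above concert.
F6 → F7
E6 → E7
A#6 → A#7
C#7 → C#8
A6 → A7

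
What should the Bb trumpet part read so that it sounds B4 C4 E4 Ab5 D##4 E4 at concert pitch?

The Bb trumpet sounds a major second below written, so the written part must be a major second above concert — transpose each note up.
B4 -> C#5
C4 -> D4
E4 -> F#4
Ab5 -> Bb5
D##4 -> E##4
E4 -> F#4

C#5 D4 F#4 Bb5 E##4 F#4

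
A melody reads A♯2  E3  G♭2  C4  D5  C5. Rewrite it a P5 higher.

E#3 B3 Db3 G4 A5 G5

A#2 gives E#3
E3 gives B3
Gb2 gives Db3
C4 gives G4
D5 gives A5
C5 gives G5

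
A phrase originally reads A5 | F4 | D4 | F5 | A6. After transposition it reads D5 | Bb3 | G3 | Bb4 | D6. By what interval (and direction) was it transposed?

down a perfect fifth

Take the first pair: A5 → D5. A to D spans 5 letter names, so the interval is some kind of fifth.
D5 to A5 is 7 semitones, which makes it a perfect fifth; the second version is lower, so the direction is down.
Checking another pair — A6 → D6 — gives the same interval.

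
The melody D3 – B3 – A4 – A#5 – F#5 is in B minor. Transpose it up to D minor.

F3 D4 C5 C#6 A5

From B up to D is a minor third; apply that to each pitch.
D3 gives F3
B3 gives D4
A4 gives C5
A#5 gives C#6
F#5 gives A5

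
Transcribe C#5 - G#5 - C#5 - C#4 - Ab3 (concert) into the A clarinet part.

E5 B5 E5 E4 Cb4

Written C4 sounds as A3 on the A clarinet, so concert pitches are written a minor third up.
C#5 gives E5
G#5 gives B5
C#5 gives E5
C#4 gives E4
Ab3 gives Cb4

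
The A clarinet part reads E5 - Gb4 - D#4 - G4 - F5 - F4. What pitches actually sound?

The A clarinet sounds a minor third below written, so transpose each written note down a minor third.
E5 -> C#5
Gb4 -> Eb4
D#4 -> B#3
G4 -> E4
F5 -> D5
F4 -> D4

C#5 Eb4 B#3 E4 D5 D4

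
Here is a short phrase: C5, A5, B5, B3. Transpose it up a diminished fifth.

C5 up a diminished fifth is Gb5.
A5 up a diminished fifth is Eb6.
B5: a fifth up reaches F, and 6 semitones makes it F6.
B3 up a diminished fifth is F4.

Gb5 Eb6 F6 F4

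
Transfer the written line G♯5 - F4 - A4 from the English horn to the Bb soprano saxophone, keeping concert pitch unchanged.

D#5 C4 E4

First find concert pitch: the English horn sounds a perfect fifth below written, so G♯5 F4 A4 sounds C#5 Bb3 D4.
Then write for Bb soprano saxophone: it sounds a major second below written, so the part must be a major second above concert.
C#5 → D#5
Bb3 → C4
D4 → E4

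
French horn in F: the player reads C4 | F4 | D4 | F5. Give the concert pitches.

F3 Bb3 G3 Bb4

The French horn in F sounds a perfect fifth below written, so transpose each written note down a perfect fifth.
C4 becomes F3
F4 becomes Bb3
D4 becomes G3
F5 becomes Bb4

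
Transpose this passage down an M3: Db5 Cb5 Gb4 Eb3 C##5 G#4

Bbb4 Abb4 Ebb4 Cb3 A#4 E4

Db5: a third down reaches B, and 4 semitones makes it Bbb4.
A major third down from Cb5 gives Abb4.
Gb4: a third down reaches E, and 4 semitones makes it Ebb4.
Eb3 down a major third is Cb3.
C##5 down a major third is A#4.
A major third down from G#4 gives E4.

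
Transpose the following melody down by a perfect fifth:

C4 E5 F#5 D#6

C4 to F3
E5 to A4
F#5 to B4
D#6 to G#5

F3 A4 B4 G#5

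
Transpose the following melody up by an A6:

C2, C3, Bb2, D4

A#2 A#3 G#3 B#4

An augmented sixth up from C2 gives A#2.
C3: a sixth up reaches A, and 10 semitones makes it A#3.
An augmented sixth up from Bb2 gives G#3.
D4 up an augmented sixth is B#4.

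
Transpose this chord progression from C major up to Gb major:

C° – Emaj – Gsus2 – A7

C major up to Gb major is a diminished fifth; each chord root moves by that interval while the quality stays the same.
C°: root C up a diminished fifth → Gb, giving Gb°.
Emaj: root E up a diminished fifth → Bb, giving Bbmaj.
Gsus2: root G up a diminished fifth → Db, giving Dbsus2.
A7: root A up a diminished fifth → Eb, giving Eb7.

Gb° Bbmaj Dbsus2 Eb7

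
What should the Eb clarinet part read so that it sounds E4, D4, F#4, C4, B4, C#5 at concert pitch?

The Eb clarinet sounds a minor third above written, so the written part must be a minor third below concert — transpose each note down.
E4 becomes C#4
D4 becomes B3
F#4 becomes D#4
C4 becomes A3
B4 becomes G#4
C#5 becomes A#4

C#4 B3 D#4 A3 G#4 A#4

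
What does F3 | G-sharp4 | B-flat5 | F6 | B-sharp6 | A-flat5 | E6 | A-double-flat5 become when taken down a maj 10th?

Db2 E3 Gb4 Db5 G#5 Fb4 C5 Fbb4

F3: a tenth down reaches D, and 16 semitones makes it Db2.
G#4: a tenth down reaches E, and 16 semitones makes it E3.
Bb5 down a major tenth is Gb4.
F6: a tenth down reaches D, and 16 semitones makes it Db5.
B#6: a tenth down reaches G, and 16 semitones makes it G#5.
Ab5: a tenth down reaches F, and 16 semitones makes it Fb4.
E6 down a major tenth is C5.
Abb5: a tenth down reaches F, and 16 semitones makes it Fbb4.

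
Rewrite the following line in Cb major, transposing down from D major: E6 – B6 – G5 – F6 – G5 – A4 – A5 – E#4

D major to Cb major down is an augmented second, so every note moves down by that interval.
E6 -> Db6
B6 -> Ab6
G5 -> Fb5
F6 -> Ebb6
G5 -> Fb5
A4 -> Gb4
A5 -> Gb5
E#4 -> D4

Db6 Ab6 Fb5 Ebb6 Fb5 Gb4 Gb5 D4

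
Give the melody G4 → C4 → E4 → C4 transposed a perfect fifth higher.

G4 becomes D5
C4 becomes G4
E4 becomes B4
C4 becomes G4

D5 G4 B4 G4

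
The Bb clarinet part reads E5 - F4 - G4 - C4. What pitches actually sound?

D5 Eb4 F4 Bb3

The Bb clarinet sounds a major second below written, so transpose each written note down a major second.
E5 -> D5
F4 -> Eb4
G4 -> F4
C4 -> Bb3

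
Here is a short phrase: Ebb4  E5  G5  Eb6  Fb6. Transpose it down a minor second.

Db4 D#5 F#5 D6 Eb6

Ebb4 -> Db4
E5 -> D#5
G5 -> F#5
Eb6 -> D6
Fb6 -> Eb6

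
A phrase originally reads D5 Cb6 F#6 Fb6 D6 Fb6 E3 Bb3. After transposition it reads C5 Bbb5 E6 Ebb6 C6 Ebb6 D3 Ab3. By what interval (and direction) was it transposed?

down a major second

Take the first pair: D5 → C5. D to C spans 2 letter names, so the interval is some kind of second.
C5 to D5 is 2 semitones, which makes it a major second; the second version is lower, so the direction is down.
Checking another pair — Bb3 → Ab3 — gives the same interval.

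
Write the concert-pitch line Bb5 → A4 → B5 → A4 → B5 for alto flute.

The alto flute sounds a perfect fourth below written, so the written part must be a perfect fourth above concert — transpose each note up.
Bb5 to Eb6
A4 to D5
B5 to E6
A4 to D5
B5 to E6

Eb6 D5 E6 D5 E6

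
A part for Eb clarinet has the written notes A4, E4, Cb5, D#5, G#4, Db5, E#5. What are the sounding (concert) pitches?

C5 G4 Ebb5 F#5 B4 Fb5 G#5

Written C4 on the Eb clarinet sounds as Eb4, a minor third higher; apply that shift to every note.
A4 gives C5
E4 gives G4
Cb5 gives Ebb5
D#5 gives F#5
G#4 gives B4
Db5 gives Fb5
E#5 gives G#5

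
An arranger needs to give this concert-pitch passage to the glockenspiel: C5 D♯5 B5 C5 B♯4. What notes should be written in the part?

The glockenspiel sounds a perfect fifteenth above written, so the written part must be a perfect fifteenth below concert — transpose each note down.
C5 → C3
D#5 → D#3
B5 → B3
C5 → C3
B#4 → B#2

C3 D#3 B3 C3 B#2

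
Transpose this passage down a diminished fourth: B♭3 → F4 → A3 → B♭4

F#3 C#4 E#3 F#4

Bb3 down a diminished fourth is F#3.
F4: a fourth down reaches C, and 4 semitones makes it C#4.
A diminished fourth down from A3 gives E#3.
Bb4: a fourth down reaches F, and 4 semitones makes it F#4.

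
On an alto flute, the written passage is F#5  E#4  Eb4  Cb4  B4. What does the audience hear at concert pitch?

C#5 B#3 Bb3 Gb3 F#4

Written C4 on the alto flute sounds as G3, a perfect fourth lower; apply that shift to every note.
F#5 to C#5
E#4 to B#3
Eb4 to Bb3
Cb4 to Gb3
B4 to F#4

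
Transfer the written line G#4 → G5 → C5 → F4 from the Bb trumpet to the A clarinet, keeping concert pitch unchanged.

A4 Ab5 Db5 Gb4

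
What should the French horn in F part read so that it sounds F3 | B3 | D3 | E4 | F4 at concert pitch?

C4 F#4 A3 B4 C5

Written C4 sounds as F3 on the French horn in F, so concert pitches are written a perfect fifth up.
F3 → C4
B3 → F#4
D3 → A3
E4 → B4
F4 → C5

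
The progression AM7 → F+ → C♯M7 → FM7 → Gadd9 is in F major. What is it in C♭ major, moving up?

EbM7 Cb+ GM7 CbM7 Dbadd9

F major up to C♭ major is a diminished fifth; each chord root moves by that interval while the quality stays the same.
AM7: root A up a diminished fifth → Eb, giving EbM7.
F+: root F up a diminished fifth → Cb, giving Cb+.
C♯M7: root C♯ up a diminished fifth → G, giving GM7.
FM7: root F up a diminished fifth → Cb, giving CbM7.
Gadd9: root G up a diminished fifth → Db, giving Dbadd9.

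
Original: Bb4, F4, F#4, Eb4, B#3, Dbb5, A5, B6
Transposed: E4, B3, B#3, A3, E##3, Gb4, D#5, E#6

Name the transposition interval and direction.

down a diminished fifth

From Bb4 to E4 is 5 letter names — a fifth of some quality.
E4 to Bb4 is 6 semitones, which makes it a diminished fifth; the second version is lower, so the direction is down.
Checking another pair — B6 → E#6 — gives the same interval.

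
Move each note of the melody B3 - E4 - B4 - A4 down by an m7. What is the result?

C#3 F#3 C#4 B3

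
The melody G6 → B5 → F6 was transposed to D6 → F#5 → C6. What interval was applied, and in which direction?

down a perfect fourth

Take the first pair: G6 → D6. G to D spans 4 letter names, so the interval is some kind of fourth.
D6 to G6 is 5 semitones, which makes it a perfect fourth; the second version is lower, so the direction is down.
Checking another pair — F6 → C6 — gives the same interval.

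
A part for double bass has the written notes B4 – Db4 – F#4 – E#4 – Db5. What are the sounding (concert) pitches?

B3 Db3 F#3 E#3 Db4

Written C4 on the double bass sounds as C3, a perfect octave lower; apply that shift to every note.
B4 → B3
Db4 → Db3
F#4 → F#3
E#4 → E#3
Db5 → Db4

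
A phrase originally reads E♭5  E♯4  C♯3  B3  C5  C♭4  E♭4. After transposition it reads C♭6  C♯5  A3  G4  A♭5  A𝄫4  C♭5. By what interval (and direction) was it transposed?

up a minor sixth

From Eb5 to Cb6 is 6 letter names — a sixth of some quality.
Eb5 to Cb6 is 8 semitones, which makes it a minor sixth; the second version is higher, so the direction is up.
Checking another pair — Eb4 → Cb5 — gives the same interval.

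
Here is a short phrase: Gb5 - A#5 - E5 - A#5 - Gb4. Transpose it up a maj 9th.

Ab6 B#6 F#6 B#6 Ab5

Gb5 → Ab6
A#5 → B#6
E5 → F#6
A#5 → B#6
Gb4 → Ab5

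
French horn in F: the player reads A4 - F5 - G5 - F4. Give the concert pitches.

Written C4 on the French horn in F sounds as F3, a perfect fifth lower; apply that shift to every note.
A4 becomes D4
F5 becomes Bb4
G5 becomes C5
F4 becomes Bb3

D4 Bb4 C5 Bb3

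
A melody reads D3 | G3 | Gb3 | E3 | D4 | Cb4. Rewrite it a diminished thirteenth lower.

F##1 B#1 B1 G##1 F##2 E2

D3: a thirteenth down reaches F, and 19 semitones makes it F##1.
G3: a thirteenth down reaches B, and 19 semitones makes it B#1.
A diminished thirteenth down from Gb3 gives B1.
A diminished thirteenth down from E3 gives G##1.
D4: a thirteenth down reaches F, and 19 semitones makes it F##2.
A diminished thirteenth down from Cb4 gives E2.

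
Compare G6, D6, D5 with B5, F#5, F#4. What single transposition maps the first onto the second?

down a minor sixth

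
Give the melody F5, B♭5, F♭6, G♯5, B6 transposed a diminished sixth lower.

A#4 D#5 A5 B##4 D##6

A diminished sixth down from F5 gives A#4.
Bb5: a sixth down reaches D, and 7 semitones makes it D#5.
Fb6: a sixth down reaches A, and 7 semitones makes it A5.
G#5 down a diminished sixth is B##4.
A diminished sixth down from B6 gives D##6.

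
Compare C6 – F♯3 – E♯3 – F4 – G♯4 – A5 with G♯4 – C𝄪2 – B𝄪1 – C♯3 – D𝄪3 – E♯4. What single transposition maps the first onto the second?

down a diminished eleventh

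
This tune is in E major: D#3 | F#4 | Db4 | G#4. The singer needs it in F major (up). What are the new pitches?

E3 G4 Ebb4 A4

E major to F major up is a minor second, so every note moves up by that interval.
D#3 to E3
F#4 to G4
Db4 to Ebb4
G#4 to A4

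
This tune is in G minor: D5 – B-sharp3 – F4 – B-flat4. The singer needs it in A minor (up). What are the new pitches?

E5 C##4 G4 C5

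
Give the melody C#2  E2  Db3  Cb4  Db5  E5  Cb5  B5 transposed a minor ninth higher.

C#2 up a minor ninth is D3.
E2: a ninth up reaches F, and 13 semitones makes it F3.
Db3: a ninth up reaches E, and 13 semitones makes it Ebb4.
A minor ninth up from Cb4 gives Dbb5.
Db5 up a minor ninth is Ebb6.
E5 up a minor ninth is F6.
A minor ninth up from Cb5 gives Dbb6.
A minor ninth up from B5 gives C7.

D3 F3 Ebb4 Dbb5 Ebb6 F6 Dbb6 C7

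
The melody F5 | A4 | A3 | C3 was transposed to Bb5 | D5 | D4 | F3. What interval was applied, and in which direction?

up a perfect fourth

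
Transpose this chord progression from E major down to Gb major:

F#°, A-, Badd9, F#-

Ab° Cb- Dbadd9 Ab-

E major down to Gb major is an augmented sixth; each chord root moves by that interval while the quality stays the same.
F#°: root F# down an augmented sixth → Ab, giving Ab°.
A-: root A down an augmented sixth → Cb, giving Cb-.
Badd9: root B down an augmented sixth → Db, giving Dbadd9.
F#-: root F# down an augmented sixth → Ab, giving Ab-.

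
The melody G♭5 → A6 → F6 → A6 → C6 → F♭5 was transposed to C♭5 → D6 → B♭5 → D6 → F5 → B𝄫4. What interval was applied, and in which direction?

From Gb5 to Cb5 is 5 letter names — a fifth of some quality.
Cb5 to Gb5 is 7 semitones, which makes it a perfect fifth; the second version is lower, so the direction is down.
Checking another pair — Fb5 → Bbb4 — gives the same interval.

down a perfect fifth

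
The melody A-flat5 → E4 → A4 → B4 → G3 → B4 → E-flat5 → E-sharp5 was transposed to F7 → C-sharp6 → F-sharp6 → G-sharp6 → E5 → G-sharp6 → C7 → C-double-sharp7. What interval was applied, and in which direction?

From Ab5 to F7 is 13 letter names — a thirteenth of some quality.
Ab5 to F7 is 21 semitones, which makes it a major thirteenth; the second version is higher, so the direction is up.
Checking another pair — E#5 → C##7 — gives the same interval.

up a major thirteenth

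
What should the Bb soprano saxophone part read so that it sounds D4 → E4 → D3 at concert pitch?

The Bb soprano saxophone sounds a major second below written, so the written part must be a major second above concert — transpose each note up.
D4 to E4
E4 to F#4
D3 to E3

E4 F#4 E3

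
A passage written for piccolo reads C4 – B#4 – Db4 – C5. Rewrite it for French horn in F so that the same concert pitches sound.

First find concert pitch: the piccolo sounds a perfect octave above written, so C4 B#4 Db4 C5 sounds C5 B#5 Db5 C6.
Then write for French horn in F: it sounds a perfect fifth below written, so the part must be a perfect fifth above concert.
C5 → G5
B#5 → F##6
Db5 → Ab5
C6 → G6

G5 F##6 Ab5 G6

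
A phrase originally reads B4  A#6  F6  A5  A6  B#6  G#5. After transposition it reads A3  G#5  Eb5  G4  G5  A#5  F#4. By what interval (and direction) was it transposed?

From B4 to A3 is 9 letter names — a ninth of some quality.
A3 to B4 is 14 semitones, which makes it a major ninth; the second version is lower, so the direction is down.
Checking another pair — G#5 → F#4 — gives the same interval.

down a major ninth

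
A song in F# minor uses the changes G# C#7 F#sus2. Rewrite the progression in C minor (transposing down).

D G7 Csus2

F# minor down to C minor is an augmented fourth; each chord root moves by that interval while the quality stays the same.
G#: root G# down an augmented fourth → D, giving D.
C#7: root C# down an augmented fourth → G, giving G7.
F#sus2: root F# down an augmented fourth → C, giving Csus2.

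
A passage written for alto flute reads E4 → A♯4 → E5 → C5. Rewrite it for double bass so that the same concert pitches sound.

B4 E#5 B5 G5

First find concert pitch: the alto flute sounds a perfect fourth below written, so E4 A♯4 E5 C5 sounds B3 E#4 B4 G4.
Then write for double bass: it sounds a perfect octave below written, so the part must be a perfect octave above concert.
B3 → B4
E#4 → E#5
B4 → B5
G4 → G5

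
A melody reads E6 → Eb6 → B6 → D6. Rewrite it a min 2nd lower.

E6 -> D#6
Eb6 -> D6
B6 -> A#6
D6 -> C#6

D#6 D6 A#6 C#6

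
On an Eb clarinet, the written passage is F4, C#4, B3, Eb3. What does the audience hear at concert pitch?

The Eb clarinet sounds a minor third above written, so transpose each written note up a minor third.
F4 → Ab4
C#4 → E4
B3 → D4
Eb3 → Gb3

Ab4 E4 D4 Gb3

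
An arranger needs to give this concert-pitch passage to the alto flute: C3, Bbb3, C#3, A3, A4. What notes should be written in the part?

F3 Ebb4 F#3 D4 D5

The alto flute sounds a perfect fourth below written, so the written part must be a perfect fourth above concert — transpose each note up.
C3 -> F3
Bbb3 -> Ebb4
C#3 -> F#3
A3 -> D4
A4 -> D5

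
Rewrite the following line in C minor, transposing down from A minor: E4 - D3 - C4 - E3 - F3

G3 F2 Eb3 G2 Ab2

From A down to C is a major sixth; apply that to each pitch.
E4 -> G3
D3 -> F2
C4 -> Eb3
E3 -> G2
F3 -> Ab2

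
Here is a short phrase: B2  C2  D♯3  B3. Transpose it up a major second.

C#3 D2 E#3 C#4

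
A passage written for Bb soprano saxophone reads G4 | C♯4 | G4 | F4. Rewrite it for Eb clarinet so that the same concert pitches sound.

First find concert pitch: the Bb soprano saxophone sounds a major second below written, so G4 C♯4 G4 F4 sounds F4 B3 F4 Eb4.
Then write for Eb clarinet: it sounds a minor third above written, so the part must be a minor third below concert.
F4 → D4
B3 → G#3
F4 → D4
Eb4 → C4

D4 G#3 D4 C4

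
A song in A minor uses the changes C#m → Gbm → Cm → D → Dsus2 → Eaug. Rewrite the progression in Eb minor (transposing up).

Gm Dbbm Gbm Ab Absus2 Bbaug

A minor up to Eb minor is a diminished fifth; each chord root moves by that interval while the quality stays the same.
C#m: root C# up a diminished fifth → G, giving Gm.
Gbm: root Gb up a diminished fifth → Dbb, giving Dbbm.
Cm: root C up a diminished fifth → Gb, giving Gbm.
D: root D up a diminished fifth → Ab, giving Ab.
Dsus2: root D up a diminished fifth → Ab, giving Absus2.
Eaug: root E up a diminished fifth → Bb, giving Bbaug.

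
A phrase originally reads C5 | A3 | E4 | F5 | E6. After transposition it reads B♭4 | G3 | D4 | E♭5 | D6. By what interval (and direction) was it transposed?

down a major second

From C5 to Bb4 is 2 letter names — a second of some quality.
Bb4 to C5 is 2 semitones, which makes it a major second; the second version is lower, so the direction is down.
Checking another pair — E6 → D6 — gives the same interval.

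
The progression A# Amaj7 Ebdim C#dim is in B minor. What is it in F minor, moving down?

B minor down to F minor is an augmented fourth; each chord root moves by that interval while the quality stays the same.
A#: root A# down an augmented fourth → E, giving E.
Amaj7: root A down an augmented fourth → Eb, giving Ebmaj7.
Ebdim: root Eb down an augmented fourth → Bbb, giving Bbbdim.
C#dim: root C# down an augmented fourth → G, giving Gdim.

E Ebmaj7 Bbbdim Gdim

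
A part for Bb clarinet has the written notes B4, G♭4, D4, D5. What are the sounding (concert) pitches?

A4 Fb4 C4 C5

The Bb clarinet sounds a major second below written, so transpose each written note down a major second.
B4 gives A4
Gb4 gives Fb4
D4 gives C4
D5 gives C5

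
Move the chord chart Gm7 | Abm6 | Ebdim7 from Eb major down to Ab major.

Eb major down to Ab major is a perfect fifth; each chord root moves by that interval while the quality stays the same.
Gm7: root G down a perfect fifth → C, giving Cm7.
Abm6: root Ab down a perfect fifth → Db, giving Dbm6.
Ebdim7: root Eb down a perfect fifth → Ab, giving Abdim7.

Cm7 Dbm6 Abdim7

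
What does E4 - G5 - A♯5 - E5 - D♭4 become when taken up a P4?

E4 gives A4
G5 gives C6
A#5 gives D#6
E5 gives A5
Db4 gives Gb4

A4 C6 D#6 A5 Gb4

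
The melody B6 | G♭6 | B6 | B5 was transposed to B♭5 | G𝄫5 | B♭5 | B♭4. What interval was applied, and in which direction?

down an augmented octave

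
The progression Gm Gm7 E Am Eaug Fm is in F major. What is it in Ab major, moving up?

F major up to Ab major is a minor third; each chord root moves by that interval while the quality stays the same.
Gm: root G up a minor third → Bb, giving Bbm.
Gm7: root G up a minor third → Bb, giving Bbm7.
E: root E up a minor third → G, giving G.
Am: root A up a minor third → C, giving Cm.
Eaug: root E up a minor third → G, giving Gaug.
Fm: root F up a minor third → Ab, giving Abm.

Bbm Bbm7 G Cm Gaug Abm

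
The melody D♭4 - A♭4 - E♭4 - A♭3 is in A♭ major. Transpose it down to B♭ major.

Eb3 Bb3 F3 Bb2

A♭ major to B♭ major down is a minor seventh, so every note moves down by that interval.
Db4 gives Eb3
Ab4 gives Bb3
Eb4 gives F3
Ab3 gives Bb2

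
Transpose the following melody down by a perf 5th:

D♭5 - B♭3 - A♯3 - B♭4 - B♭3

Gb4 Eb3 D#3 Eb4 Eb3

Db5 becomes Gb4
Bb3 becomes Eb3
A#3 becomes D#3
Bb4 becomes Eb4
Bb3 becomes Eb3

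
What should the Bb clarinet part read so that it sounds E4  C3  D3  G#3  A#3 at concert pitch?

The Bb clarinet sounds a major second below written, so the written part must be a major second above concert — transpose each note up.
E4 becomes F#4
C3 becomes D3
D3 becomes E3
G#3 becomes A#3
A#3 becomes B#3

F#4 D3 E3 A#3 B#3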